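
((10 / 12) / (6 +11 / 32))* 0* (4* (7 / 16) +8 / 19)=0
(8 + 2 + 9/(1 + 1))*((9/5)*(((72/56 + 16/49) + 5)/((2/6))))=126846/245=517.74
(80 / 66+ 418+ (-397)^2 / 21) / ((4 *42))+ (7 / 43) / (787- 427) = 47.17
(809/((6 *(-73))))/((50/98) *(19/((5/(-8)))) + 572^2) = -39641/7021690128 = -0.00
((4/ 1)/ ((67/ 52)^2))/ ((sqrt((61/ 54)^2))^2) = 31539456/ 16703569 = 1.89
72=72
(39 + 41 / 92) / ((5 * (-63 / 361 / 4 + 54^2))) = 1310069 / 484223715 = 0.00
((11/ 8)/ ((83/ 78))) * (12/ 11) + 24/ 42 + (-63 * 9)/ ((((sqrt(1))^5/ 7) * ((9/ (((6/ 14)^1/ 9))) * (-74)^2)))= 6290675/ 3181556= 1.98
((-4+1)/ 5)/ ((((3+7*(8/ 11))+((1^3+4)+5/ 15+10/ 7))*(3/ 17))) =-3927/ 17155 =-0.23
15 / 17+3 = 66 / 17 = 3.88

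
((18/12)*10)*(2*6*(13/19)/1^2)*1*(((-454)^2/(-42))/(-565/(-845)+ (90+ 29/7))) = -6374.76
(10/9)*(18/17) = 20/17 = 1.18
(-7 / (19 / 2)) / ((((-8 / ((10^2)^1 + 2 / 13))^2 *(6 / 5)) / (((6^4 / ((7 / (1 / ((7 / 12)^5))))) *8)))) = -2324319805440 / 1101373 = -2110383.86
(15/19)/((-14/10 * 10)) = -15/266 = -0.06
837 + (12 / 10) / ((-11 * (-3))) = 46037 / 55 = 837.04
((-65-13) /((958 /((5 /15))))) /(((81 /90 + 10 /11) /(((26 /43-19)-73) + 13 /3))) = 16060330 /12296409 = 1.31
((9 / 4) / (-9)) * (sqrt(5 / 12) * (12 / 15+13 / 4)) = -27 * sqrt(15) / 160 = -0.65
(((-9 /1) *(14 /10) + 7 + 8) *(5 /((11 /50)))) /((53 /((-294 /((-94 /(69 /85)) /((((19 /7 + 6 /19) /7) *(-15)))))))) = -150157800 /8850523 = -16.97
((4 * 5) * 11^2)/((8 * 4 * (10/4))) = 121/4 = 30.25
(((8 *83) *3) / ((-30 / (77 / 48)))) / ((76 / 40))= -6391 / 114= -56.06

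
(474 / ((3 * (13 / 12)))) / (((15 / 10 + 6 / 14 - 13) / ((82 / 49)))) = -310944 / 14105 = -22.04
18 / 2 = 9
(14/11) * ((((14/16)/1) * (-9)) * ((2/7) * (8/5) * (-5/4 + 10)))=-441/11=-40.09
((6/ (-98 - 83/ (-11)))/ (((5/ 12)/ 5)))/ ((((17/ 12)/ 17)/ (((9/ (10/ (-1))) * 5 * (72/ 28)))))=769824/ 6965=110.53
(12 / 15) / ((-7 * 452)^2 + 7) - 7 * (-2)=700763214 / 50054515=14.00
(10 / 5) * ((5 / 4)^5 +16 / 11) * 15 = 761385 / 5632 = 135.19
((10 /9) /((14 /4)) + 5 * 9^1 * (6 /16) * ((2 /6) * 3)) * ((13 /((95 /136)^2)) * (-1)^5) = -52087048 /113715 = -458.05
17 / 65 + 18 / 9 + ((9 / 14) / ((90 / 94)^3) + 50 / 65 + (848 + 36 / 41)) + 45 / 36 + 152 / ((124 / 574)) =7295770783883 / 4684270500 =1557.50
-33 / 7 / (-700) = 33 / 4900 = 0.01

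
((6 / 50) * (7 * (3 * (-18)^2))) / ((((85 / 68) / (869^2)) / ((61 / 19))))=3761100505008 / 2375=1583621265.27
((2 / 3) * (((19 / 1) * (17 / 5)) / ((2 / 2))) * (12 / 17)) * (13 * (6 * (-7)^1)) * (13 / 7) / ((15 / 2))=-4110.08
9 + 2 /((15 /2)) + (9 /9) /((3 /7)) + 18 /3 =17.60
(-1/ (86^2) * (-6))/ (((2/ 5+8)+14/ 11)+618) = 165/ 127662356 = 0.00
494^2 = 244036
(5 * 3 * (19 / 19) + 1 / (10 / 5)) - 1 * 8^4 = -8161 / 2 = -4080.50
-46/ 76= -23/ 38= -0.61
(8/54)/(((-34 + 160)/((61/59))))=122/100359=0.00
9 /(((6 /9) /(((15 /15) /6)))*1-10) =-3 /2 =-1.50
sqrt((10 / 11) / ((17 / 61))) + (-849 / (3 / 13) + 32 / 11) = -40437 / 11 + sqrt(114070) / 187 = -3674.28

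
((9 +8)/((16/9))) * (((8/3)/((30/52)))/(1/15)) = 663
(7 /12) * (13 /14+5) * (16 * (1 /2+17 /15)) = 4067 /45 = 90.38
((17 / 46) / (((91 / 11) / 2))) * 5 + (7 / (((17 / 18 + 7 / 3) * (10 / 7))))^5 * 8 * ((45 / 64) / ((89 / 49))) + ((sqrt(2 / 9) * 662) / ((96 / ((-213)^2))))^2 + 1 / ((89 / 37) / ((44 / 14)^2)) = 21751009262.37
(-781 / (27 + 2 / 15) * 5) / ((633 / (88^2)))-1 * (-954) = -6297722 / 7807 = -806.68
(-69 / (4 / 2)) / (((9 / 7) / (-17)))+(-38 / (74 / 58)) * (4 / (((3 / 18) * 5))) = 347657 / 1110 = 313.20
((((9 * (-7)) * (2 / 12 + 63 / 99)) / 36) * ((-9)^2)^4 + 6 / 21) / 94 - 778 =-37309160615 / 57904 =-644327.86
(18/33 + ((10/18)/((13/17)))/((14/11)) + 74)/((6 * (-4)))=-1353445/432432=-3.13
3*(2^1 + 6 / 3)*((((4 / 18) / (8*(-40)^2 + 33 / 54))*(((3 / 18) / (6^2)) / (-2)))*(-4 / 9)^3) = 64 / 1511726571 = 0.00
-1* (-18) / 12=3 / 2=1.50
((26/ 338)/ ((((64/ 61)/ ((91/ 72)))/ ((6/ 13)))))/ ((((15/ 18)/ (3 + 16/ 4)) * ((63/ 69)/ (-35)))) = -68747/ 4992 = -13.77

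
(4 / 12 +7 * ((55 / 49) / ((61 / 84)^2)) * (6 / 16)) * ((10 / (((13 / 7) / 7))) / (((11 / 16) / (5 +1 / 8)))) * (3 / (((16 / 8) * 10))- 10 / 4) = -6240510493 / 1596309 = -3909.34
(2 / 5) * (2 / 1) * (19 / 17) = 76 / 85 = 0.89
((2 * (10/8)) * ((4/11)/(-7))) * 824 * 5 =-41200/77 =-535.06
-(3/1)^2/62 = -9/62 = -0.15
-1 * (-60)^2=-3600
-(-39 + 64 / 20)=35.80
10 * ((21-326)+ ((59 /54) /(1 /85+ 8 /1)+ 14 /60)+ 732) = 78580468 /18387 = 4273.70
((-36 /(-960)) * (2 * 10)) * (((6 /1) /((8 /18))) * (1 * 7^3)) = 27783 /8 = 3472.88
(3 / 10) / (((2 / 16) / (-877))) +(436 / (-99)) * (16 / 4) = -1050596 / 495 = -2122.42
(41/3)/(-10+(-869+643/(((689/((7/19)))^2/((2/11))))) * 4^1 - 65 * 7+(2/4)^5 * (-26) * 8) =-154579601462/44648996787999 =-0.00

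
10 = 10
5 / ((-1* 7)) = -5 / 7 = -0.71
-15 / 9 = -5 / 3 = -1.67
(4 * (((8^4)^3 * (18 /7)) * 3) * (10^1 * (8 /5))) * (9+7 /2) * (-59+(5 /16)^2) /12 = -14571857667686400 /7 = -2081693952526628.57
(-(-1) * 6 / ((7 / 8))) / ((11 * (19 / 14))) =96 / 209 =0.46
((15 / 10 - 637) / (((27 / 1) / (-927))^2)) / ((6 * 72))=-13484039 / 7776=-1734.06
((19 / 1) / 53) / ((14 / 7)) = 19 / 106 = 0.18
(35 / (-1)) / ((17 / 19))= -665 / 17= -39.12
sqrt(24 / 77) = 2 *sqrt(462) / 77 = 0.56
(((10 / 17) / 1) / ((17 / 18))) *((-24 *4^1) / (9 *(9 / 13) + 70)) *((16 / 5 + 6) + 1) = -134784 / 16847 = -8.00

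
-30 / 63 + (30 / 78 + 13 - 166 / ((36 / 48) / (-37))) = 746404 / 91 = 8202.24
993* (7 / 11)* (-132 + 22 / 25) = -2071398 / 25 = -82855.92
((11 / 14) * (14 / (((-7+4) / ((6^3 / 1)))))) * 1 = -792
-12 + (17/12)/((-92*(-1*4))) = -52975/4416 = -12.00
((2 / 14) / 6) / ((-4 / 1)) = -0.01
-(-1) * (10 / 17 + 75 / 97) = 2245 / 1649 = 1.36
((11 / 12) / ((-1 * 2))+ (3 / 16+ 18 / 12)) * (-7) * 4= -413 / 12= -34.42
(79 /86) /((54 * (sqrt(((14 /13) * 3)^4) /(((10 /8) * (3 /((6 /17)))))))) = 0.02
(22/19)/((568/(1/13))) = 11/70148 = 0.00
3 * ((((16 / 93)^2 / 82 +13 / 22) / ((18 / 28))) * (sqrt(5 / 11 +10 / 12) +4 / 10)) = 64578262 / 58510485 +32289131 * sqrt(5610) / 772338402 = 4.24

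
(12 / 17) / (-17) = -12 / 289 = -0.04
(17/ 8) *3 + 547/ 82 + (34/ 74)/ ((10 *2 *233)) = 184447689/ 14138440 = 13.05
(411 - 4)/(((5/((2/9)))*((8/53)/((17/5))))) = 366707/900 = 407.45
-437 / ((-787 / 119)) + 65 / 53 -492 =-17714498 / 41711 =-424.70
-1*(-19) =19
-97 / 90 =-1.08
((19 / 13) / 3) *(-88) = -1672 / 39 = -42.87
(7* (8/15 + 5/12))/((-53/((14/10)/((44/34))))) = -15827/116600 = -0.14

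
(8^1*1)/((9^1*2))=4/9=0.44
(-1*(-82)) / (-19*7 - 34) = -82 / 167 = -0.49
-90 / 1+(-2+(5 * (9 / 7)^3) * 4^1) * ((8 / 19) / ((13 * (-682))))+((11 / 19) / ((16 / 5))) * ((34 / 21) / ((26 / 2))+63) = -108969826333 / 1386713328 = -78.58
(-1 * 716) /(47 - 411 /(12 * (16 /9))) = -25.82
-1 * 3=-3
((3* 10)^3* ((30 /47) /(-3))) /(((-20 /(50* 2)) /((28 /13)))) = 37800000 /611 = 61865.79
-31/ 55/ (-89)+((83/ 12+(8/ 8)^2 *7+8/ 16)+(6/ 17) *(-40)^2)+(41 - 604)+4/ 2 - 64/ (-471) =954498621/ 52259020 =18.26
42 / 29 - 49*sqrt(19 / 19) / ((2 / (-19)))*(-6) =-80955 / 29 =-2791.55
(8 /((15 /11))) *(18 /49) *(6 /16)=198 /245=0.81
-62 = -62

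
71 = 71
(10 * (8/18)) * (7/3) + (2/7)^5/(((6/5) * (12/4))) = 4706200/453789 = 10.37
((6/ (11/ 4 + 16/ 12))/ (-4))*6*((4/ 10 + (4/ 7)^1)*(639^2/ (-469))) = 1499354712/ 804335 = 1864.09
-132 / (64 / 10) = -165 / 8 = -20.62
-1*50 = -50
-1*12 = -12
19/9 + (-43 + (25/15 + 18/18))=-344/9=-38.22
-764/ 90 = -382/ 45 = -8.49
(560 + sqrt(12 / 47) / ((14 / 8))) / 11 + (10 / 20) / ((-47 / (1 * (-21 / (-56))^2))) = 8 * sqrt(141) / 3619 + 3368861 / 66176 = 50.93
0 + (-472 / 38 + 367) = 6737 / 19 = 354.58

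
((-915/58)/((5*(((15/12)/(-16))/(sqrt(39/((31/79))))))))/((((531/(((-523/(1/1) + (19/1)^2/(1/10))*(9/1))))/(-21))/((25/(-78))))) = 316355760*sqrt(95511)/689533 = 141790.58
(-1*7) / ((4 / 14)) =-49 / 2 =-24.50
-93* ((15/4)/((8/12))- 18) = 9207/8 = 1150.88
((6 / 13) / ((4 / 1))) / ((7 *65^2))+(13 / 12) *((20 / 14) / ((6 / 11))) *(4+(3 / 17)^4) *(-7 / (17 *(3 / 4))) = -183723551367833 / 29478574084050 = -6.23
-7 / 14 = -0.50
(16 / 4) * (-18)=-72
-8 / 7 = -1.14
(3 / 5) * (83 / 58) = 249 / 290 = 0.86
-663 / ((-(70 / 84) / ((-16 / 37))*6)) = -10608 / 185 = -57.34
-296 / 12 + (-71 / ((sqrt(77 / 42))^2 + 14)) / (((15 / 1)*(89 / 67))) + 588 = 71416208 / 126825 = 563.11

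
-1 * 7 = -7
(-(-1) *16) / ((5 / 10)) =32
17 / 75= 0.23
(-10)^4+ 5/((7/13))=70065/7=10009.29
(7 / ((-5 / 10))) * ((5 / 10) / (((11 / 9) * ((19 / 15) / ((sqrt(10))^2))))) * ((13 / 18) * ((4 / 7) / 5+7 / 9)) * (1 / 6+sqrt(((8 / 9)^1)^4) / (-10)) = -259363 / 101574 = -2.55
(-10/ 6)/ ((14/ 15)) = -25/ 14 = -1.79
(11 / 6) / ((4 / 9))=33 / 8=4.12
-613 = -613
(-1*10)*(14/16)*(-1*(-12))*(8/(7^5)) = -0.05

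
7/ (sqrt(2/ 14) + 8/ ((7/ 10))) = 3920/ 6393-49 * sqrt(7)/ 6393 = 0.59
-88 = -88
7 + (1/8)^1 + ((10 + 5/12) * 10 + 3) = 2743/24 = 114.29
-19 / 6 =-3.17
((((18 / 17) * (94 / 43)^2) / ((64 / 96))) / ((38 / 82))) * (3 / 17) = 29344356 / 10152859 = 2.89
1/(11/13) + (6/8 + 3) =217/44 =4.93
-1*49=-49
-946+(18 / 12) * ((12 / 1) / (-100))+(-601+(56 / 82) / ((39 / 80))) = -123585041 / 79950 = -1545.78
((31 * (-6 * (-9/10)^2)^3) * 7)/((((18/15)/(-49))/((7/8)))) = 356001165639/400000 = 890002.91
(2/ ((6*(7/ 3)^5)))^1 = 81/ 16807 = 0.00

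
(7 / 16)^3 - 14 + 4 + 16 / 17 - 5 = -973113 / 69632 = -13.98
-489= -489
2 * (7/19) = 14/19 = 0.74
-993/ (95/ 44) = -43692/ 95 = -459.92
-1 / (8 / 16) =-2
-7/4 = -1.75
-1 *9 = -9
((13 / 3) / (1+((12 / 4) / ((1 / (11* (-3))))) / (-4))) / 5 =52 / 1545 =0.03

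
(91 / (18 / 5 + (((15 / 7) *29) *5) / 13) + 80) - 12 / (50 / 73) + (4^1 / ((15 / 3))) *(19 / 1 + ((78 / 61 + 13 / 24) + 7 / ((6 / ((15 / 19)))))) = 20105896001 / 241709450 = 83.18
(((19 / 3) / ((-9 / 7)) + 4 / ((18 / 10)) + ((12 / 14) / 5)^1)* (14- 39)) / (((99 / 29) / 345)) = 39903275 / 6237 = 6397.83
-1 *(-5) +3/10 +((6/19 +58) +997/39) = 660823/7410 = 89.18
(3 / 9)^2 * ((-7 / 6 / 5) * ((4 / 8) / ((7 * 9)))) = -1 / 4860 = -0.00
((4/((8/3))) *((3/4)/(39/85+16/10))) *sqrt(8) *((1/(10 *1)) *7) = 153 *sqrt(2)/200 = 1.08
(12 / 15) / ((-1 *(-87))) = 4 / 435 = 0.01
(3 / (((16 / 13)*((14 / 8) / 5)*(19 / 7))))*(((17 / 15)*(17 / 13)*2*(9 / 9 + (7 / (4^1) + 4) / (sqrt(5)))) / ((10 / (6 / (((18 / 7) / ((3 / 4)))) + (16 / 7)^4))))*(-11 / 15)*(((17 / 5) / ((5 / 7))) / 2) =-346733024539*sqrt(5) / 7820400000-15075348893 / 391020000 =-137.69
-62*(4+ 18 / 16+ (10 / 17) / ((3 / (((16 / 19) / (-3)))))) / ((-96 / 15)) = 18275585 / 372096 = 49.12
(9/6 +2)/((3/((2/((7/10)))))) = 3.33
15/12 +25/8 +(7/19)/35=3333/760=4.39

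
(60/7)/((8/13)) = 195/14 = 13.93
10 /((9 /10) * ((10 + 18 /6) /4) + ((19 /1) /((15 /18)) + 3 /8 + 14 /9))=900 /2489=0.36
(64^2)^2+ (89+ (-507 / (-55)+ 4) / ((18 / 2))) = 8304766702 / 495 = 16777306.47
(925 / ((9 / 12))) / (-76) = -925 / 57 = -16.23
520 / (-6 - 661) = -520 / 667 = -0.78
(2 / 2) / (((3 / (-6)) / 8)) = -16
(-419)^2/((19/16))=2808976/19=147840.84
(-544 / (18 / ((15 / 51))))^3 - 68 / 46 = -703.81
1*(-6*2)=-12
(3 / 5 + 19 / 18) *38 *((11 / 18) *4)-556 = -162898 / 405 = -402.22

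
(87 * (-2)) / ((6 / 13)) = -377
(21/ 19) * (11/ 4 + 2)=21/ 4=5.25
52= 52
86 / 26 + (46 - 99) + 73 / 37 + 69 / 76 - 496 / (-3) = 12998059 / 109668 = 118.52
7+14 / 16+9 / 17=1143 / 136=8.40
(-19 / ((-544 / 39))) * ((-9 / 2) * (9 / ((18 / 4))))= -6669 / 544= -12.26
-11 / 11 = -1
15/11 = 1.36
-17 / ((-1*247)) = 17 / 247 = 0.07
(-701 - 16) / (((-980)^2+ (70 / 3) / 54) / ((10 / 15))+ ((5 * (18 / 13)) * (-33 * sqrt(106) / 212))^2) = -173398563 / 348423190685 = -0.00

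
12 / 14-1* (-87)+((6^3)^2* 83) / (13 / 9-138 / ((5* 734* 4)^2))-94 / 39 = 1025242753474348333 / 382408839267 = 2681012.17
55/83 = 0.66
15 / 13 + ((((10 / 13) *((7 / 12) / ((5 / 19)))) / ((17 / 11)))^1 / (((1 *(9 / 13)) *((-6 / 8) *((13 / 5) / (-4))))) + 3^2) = 240284 / 17901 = 13.42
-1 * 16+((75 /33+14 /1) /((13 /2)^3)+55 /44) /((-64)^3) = -405455105635 /25340936192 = -16.00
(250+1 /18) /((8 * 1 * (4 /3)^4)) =40509 /4096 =9.89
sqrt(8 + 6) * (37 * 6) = 222 * sqrt(14) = 830.65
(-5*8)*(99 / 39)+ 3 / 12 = -5267 / 52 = -101.29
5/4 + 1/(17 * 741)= 1.25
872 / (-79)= -872 / 79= -11.04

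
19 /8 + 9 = 91 /8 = 11.38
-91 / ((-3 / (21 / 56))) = 91 / 8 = 11.38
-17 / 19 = -0.89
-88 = -88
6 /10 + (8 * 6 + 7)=278 /5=55.60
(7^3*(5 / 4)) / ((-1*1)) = -1715 / 4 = -428.75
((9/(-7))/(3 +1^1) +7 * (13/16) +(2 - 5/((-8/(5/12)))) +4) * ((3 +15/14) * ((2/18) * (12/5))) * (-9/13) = -34257/3920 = -8.74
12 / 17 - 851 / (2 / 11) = -159113 / 34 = -4679.79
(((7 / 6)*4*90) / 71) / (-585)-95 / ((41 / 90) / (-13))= 307773202 / 113529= 2710.97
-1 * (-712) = 712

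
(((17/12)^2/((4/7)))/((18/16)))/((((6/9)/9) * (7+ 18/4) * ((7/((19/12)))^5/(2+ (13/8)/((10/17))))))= 90880261597/8794399703040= 0.01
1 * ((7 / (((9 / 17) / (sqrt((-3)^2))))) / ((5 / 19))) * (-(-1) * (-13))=-29393 / 15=-1959.53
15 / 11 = 1.36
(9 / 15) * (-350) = -210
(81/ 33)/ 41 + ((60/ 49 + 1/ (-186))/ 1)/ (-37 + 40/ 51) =66313985/ 2530644886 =0.03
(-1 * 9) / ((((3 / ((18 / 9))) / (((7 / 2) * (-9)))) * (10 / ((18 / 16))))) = 1701 / 80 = 21.26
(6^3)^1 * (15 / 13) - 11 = 3097 / 13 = 238.23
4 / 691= 0.01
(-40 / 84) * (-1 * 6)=20 / 7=2.86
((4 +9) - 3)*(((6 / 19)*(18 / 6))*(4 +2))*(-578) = -624240 / 19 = -32854.74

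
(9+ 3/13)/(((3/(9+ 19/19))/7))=2800/13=215.38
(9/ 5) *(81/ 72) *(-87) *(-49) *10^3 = 8632575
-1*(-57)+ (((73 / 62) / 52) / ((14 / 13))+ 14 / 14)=201449 / 3472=58.02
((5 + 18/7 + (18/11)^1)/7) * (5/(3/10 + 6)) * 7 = 35450/4851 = 7.31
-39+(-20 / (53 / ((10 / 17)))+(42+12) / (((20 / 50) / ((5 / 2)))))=537497 / 1802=298.28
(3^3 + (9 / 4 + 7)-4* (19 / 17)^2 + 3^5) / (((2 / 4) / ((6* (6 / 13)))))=5706666 / 3757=1518.94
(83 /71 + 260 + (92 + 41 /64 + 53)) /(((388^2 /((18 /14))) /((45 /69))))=249553305 /110135581696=0.00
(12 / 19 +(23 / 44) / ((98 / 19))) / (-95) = -60047 / 7783160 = -0.01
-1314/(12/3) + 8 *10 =-497/2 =-248.50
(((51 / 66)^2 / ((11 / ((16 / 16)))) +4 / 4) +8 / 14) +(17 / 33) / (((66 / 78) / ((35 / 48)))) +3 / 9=3223943 / 1341648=2.40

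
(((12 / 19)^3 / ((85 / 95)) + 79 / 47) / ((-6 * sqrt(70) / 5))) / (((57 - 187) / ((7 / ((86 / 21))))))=3962273 * sqrt(70) / 12898992080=0.00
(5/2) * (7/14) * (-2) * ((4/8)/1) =-5/4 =-1.25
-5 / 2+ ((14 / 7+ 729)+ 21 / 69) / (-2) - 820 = -1188.15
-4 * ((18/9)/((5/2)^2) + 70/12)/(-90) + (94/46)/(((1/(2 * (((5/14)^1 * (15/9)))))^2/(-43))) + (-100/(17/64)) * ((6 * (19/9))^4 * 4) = -7519858574614354/193984875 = -38765179.89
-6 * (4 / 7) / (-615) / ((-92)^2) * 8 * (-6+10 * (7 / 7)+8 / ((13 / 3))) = 304 / 9868495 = 0.00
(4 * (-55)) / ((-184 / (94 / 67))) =2585 / 1541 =1.68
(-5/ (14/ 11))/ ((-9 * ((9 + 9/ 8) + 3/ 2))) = 220/ 5859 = 0.04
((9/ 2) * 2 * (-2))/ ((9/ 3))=-6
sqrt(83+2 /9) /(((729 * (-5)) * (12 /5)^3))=-25 * sqrt(749) /3779136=-0.00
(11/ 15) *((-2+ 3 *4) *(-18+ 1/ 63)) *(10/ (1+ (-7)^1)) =219.81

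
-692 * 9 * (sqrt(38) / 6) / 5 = -1038 * sqrt(38) / 5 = -1279.73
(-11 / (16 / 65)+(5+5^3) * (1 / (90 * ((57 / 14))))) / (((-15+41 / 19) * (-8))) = -363883 / 843264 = -0.43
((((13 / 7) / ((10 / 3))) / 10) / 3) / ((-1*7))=-13 / 4900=-0.00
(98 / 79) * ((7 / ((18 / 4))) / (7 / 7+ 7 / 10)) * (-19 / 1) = -260680 / 12087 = -21.57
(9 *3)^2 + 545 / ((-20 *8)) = 23219 / 32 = 725.59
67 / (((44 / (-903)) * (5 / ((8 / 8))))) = -60501 / 220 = -275.00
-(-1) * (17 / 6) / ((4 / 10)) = 85 / 12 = 7.08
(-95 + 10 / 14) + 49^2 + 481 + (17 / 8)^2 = 1250919 / 448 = 2792.23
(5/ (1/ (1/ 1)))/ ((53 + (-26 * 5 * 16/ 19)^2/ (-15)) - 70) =-5415/ 883691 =-0.01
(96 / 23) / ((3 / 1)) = 32 / 23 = 1.39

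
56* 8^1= 448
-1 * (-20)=20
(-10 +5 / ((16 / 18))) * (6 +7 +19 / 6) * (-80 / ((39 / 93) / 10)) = 5262250 / 39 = 134929.49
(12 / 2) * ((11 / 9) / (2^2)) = 11 / 6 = 1.83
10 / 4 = 5 / 2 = 2.50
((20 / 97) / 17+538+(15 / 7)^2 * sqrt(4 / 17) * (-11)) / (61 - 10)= 887182 / 84099 - 1650 * sqrt(17) / 14161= 10.07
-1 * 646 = -646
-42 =-42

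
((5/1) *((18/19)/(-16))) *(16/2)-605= -11540/19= -607.37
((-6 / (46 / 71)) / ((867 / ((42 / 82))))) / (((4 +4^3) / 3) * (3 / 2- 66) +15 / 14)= 20874 / 5573994731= 0.00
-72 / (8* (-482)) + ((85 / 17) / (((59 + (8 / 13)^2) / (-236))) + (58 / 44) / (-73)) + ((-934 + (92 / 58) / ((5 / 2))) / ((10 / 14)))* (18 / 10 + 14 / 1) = -29096627460914029 / 1407952396125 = -20665.92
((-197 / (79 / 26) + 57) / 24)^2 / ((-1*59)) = -383161 / 212094144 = -0.00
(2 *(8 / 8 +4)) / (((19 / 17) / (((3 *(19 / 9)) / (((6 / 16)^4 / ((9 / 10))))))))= 69632 / 27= 2578.96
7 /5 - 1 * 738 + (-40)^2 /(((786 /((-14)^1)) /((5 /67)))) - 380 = -147285973 /131655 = -1118.73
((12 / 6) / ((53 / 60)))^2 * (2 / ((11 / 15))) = 432000 / 30899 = 13.98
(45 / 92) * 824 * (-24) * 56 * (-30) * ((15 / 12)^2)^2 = 912515625 / 23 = 39674592.39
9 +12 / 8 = 21 / 2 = 10.50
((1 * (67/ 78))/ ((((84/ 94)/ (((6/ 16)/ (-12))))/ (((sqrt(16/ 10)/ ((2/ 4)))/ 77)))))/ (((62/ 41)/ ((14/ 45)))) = -129109 * sqrt(10)/ 2010808800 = -0.00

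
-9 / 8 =-1.12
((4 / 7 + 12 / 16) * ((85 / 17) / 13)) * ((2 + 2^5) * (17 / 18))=16.32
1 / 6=0.17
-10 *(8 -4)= -40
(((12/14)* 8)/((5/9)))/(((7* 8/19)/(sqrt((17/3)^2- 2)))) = 342* sqrt(271)/245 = 22.98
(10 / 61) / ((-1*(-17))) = 10 / 1037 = 0.01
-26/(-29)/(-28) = -0.03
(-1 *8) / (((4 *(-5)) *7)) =2 / 35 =0.06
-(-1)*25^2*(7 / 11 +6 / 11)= 8125 / 11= 738.64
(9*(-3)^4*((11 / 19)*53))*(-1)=-425007 / 19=-22368.79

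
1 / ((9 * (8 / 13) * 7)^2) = 169 / 254016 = 0.00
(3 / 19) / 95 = 0.00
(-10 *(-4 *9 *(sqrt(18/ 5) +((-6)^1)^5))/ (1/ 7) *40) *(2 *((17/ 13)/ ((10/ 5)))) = -1024746328.66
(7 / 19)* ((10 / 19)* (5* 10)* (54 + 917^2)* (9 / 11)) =26489704500 / 3971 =6670789.35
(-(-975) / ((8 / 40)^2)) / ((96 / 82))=333125 / 16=20820.31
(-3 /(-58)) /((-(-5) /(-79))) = -237 /290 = -0.82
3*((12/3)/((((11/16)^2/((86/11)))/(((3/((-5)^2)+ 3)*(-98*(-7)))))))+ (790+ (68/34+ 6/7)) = 99139375002/232925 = 425627.88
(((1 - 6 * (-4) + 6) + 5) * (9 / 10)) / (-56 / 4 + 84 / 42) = -27 / 10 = -2.70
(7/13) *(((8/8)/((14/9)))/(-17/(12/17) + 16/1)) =-54/1261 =-0.04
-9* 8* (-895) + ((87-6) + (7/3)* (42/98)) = 64522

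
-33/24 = -11/8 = -1.38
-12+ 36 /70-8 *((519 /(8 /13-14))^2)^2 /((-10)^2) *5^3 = -22607163.13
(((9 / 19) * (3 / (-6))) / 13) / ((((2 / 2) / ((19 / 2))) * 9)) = -1 / 52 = -0.02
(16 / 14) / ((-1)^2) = 8 / 7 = 1.14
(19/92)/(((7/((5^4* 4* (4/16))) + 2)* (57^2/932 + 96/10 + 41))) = 13834375/7286757351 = 0.00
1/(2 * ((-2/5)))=-5/4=-1.25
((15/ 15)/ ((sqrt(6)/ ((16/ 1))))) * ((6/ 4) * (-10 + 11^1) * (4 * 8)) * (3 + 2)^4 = 80000 * sqrt(6) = 195959.18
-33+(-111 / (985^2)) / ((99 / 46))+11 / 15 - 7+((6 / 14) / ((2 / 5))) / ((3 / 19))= -32.48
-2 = -2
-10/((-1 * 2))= 5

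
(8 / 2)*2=8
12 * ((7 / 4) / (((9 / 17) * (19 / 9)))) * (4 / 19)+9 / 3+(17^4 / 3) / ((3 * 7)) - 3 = 30241045 / 22743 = 1329.69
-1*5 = -5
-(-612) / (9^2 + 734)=612 / 815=0.75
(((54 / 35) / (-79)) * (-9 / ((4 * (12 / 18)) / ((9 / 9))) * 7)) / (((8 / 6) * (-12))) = -729 / 25280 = -0.03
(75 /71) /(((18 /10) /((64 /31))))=8000 /6603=1.21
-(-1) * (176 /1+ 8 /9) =1592 /9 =176.89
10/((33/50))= 500/33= 15.15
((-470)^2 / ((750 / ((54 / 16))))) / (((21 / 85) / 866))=48781347 / 14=3484381.93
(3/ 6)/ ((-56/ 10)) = -5/ 56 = -0.09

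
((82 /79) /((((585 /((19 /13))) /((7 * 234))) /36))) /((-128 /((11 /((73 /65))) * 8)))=-93.61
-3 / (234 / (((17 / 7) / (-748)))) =1 / 24024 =0.00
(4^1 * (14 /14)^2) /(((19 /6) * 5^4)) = 24 /11875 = 0.00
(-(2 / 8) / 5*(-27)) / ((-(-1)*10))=27 / 200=0.14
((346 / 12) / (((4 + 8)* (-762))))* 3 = -173 / 18288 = -0.01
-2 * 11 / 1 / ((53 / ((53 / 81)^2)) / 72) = -9328 / 729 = -12.80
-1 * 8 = -8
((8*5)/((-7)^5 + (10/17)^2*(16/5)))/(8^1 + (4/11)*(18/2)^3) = -31790/3647534153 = -0.00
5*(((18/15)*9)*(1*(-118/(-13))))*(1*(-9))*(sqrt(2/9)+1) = -57348/13 - 19116*sqrt(2)/13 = -6490.93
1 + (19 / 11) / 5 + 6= 404 / 55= 7.35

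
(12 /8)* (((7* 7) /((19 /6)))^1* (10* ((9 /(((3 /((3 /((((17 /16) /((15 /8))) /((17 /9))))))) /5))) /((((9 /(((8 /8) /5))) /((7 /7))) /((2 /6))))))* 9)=44100 /19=2321.05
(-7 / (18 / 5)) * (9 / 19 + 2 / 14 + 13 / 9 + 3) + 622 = 612.16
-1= -1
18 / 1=18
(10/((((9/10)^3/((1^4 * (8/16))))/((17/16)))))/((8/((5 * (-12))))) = -53125/972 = -54.66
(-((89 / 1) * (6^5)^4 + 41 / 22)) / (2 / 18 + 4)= -64428824030789763441 / 814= -79150889472714697.10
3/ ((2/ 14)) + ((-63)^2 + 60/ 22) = 43920/ 11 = 3992.73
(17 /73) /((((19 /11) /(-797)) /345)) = -51418455 /1387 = -37071.71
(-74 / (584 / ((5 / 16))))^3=-6331625 / 101978472448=-0.00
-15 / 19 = -0.79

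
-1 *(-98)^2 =-9604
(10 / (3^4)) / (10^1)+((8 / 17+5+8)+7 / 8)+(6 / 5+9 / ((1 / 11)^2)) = 60839051 / 55080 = 1104.56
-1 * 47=-47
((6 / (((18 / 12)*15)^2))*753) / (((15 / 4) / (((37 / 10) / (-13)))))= -148592 / 219375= -0.68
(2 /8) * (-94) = -47 /2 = -23.50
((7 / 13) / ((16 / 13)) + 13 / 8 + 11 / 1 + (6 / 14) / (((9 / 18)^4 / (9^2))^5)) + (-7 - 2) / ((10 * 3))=877478025615121387 / 560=1566925045741288.19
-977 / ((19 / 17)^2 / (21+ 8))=-8188237 / 361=-22682.10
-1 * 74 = -74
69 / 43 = 1.60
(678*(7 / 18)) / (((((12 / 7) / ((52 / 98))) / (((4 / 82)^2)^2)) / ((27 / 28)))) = 8814 / 19780327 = 0.00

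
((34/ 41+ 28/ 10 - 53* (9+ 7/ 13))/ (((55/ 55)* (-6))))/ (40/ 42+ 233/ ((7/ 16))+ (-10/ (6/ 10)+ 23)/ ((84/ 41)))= 56178696/ 360379955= 0.16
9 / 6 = 3 / 2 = 1.50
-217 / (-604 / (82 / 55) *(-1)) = -8897 / 16610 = -0.54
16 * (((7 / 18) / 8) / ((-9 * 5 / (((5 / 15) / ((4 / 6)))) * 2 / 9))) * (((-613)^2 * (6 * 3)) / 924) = -375769 / 1320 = -284.67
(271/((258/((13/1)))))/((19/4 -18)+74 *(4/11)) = 77506/77529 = 1.00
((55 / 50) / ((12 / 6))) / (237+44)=0.00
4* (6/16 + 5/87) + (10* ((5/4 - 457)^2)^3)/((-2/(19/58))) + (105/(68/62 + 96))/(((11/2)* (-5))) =-24739790464102174033775657/1685544960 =-14677621215219423.18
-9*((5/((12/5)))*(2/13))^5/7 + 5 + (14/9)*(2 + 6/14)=8.77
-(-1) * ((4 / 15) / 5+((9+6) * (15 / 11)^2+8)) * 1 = 326209 / 9075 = 35.95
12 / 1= 12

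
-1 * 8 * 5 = -40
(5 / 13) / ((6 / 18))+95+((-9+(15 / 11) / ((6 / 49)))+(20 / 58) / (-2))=813789 / 8294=98.12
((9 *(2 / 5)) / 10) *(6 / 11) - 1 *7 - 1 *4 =-2971 / 275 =-10.80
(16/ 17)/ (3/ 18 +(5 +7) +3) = 0.06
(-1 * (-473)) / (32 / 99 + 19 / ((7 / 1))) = 327789 / 2105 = 155.72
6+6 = 12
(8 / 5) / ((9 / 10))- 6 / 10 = 53 / 45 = 1.18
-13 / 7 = -1.86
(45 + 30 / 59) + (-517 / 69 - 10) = 28.02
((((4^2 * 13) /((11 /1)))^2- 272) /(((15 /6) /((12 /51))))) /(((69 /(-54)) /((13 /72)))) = -269152 /236555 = -1.14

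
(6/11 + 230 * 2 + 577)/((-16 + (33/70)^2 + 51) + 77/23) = 1286245100/47815317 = 26.90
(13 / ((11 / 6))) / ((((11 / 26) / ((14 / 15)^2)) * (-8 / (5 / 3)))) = -16562 / 5445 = -3.04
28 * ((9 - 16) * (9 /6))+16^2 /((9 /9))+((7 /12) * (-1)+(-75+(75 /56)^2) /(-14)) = -4393163 /131712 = -33.35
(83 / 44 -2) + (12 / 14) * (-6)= -1619 / 308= -5.26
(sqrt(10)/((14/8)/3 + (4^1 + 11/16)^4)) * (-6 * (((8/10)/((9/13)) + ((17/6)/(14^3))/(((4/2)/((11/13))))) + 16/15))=-11691298816 * sqrt(10)/423768034417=-0.09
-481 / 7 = -68.71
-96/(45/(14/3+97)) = -1952/9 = -216.89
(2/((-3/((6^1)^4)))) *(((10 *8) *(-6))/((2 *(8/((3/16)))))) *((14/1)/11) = 68040/11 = 6185.45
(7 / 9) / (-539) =-1 / 693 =-0.00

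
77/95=0.81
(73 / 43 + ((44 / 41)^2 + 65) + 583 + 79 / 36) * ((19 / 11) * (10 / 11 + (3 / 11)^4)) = 39305643946303 / 38098634508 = 1031.68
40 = 40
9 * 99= 891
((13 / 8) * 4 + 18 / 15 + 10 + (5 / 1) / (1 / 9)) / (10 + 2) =209 / 40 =5.22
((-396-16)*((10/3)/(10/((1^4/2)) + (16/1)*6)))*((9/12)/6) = -515/348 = -1.48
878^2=770884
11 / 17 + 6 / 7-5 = -3.50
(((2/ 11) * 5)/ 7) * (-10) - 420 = -32440/ 77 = -421.30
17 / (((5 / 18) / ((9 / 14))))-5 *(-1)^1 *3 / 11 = 15672 / 385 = 40.71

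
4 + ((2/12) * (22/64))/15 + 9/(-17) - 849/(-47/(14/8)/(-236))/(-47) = 17542953883/108152640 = 162.21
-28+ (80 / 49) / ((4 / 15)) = -1072 / 49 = -21.88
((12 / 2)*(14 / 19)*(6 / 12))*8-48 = -576 / 19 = -30.32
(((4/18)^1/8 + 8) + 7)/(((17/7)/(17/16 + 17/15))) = 117397/8640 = 13.59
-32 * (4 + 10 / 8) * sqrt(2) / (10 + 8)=-13.20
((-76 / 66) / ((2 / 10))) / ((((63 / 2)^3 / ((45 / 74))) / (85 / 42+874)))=-69906700 / 712383903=-0.10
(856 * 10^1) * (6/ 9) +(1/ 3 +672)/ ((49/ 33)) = 6159.46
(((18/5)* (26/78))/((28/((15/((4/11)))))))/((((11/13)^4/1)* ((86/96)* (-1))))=-1542294/400631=-3.85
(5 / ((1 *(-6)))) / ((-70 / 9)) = 3 / 28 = 0.11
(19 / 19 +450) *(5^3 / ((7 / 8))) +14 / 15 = 6765098 / 105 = 64429.50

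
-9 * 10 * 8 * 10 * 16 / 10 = -11520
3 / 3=1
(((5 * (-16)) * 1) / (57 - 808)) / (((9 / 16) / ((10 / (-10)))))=-0.19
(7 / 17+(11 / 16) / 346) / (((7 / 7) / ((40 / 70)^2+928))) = 110703577 / 288218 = 384.10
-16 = -16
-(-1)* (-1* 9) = -9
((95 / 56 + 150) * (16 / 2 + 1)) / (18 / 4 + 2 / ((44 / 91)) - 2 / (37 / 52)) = 31117185 / 132776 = 234.36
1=1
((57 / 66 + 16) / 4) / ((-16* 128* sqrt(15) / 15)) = -371* sqrt(15) / 180224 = -0.01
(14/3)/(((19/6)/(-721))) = -20188/19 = -1062.53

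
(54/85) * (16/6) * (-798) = -114912/85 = -1351.91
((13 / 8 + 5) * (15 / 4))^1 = 795 / 32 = 24.84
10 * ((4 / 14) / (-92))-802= -129127 / 161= -802.03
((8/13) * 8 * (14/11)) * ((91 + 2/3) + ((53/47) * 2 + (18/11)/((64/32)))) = 131660032/221793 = 593.62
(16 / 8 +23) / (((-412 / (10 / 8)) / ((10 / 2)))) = -625 / 1648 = -0.38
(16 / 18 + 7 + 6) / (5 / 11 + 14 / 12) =2750 / 321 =8.57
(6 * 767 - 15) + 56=4643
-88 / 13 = -6.77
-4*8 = -32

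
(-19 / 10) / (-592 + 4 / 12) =57 / 17750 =0.00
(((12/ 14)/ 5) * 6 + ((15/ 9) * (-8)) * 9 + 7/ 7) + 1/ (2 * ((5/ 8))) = -4101/ 35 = -117.17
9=9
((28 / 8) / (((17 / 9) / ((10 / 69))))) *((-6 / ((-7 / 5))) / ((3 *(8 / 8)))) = 150 / 391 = 0.38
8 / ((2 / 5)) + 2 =22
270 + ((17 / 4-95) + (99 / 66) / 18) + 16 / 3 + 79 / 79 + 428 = 1841 / 3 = 613.67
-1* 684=-684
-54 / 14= -27 / 7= -3.86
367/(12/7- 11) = -2569/65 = -39.52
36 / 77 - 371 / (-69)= 31051 / 5313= 5.84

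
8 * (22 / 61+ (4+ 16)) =9936 / 61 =162.89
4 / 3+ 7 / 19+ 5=382 / 57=6.70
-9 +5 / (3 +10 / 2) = -67 / 8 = -8.38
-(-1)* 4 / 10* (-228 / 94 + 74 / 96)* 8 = -3733 / 705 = -5.30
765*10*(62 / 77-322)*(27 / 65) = -1021678920 / 1001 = -1020658.26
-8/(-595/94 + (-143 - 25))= 752/16387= 0.05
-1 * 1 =-1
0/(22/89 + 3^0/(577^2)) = 0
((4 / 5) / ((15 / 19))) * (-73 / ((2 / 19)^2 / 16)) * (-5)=8011312 / 15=534087.47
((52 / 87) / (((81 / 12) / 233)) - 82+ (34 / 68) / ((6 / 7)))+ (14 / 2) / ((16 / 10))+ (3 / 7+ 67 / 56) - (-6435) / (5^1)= 11577893 / 9396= 1232.22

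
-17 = -17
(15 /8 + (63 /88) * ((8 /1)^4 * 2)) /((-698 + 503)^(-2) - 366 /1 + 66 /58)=-569293911225 /35406139648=-16.08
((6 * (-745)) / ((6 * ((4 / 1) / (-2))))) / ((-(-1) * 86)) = 745 / 172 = 4.33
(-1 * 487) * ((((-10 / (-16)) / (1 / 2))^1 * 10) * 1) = -6087.50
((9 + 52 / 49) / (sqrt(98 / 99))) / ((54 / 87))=14297 * sqrt(22) / 4116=16.29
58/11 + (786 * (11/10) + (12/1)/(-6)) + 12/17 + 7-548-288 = 37006/935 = 39.58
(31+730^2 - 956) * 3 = 1595925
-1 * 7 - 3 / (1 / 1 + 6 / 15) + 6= -22 / 7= -3.14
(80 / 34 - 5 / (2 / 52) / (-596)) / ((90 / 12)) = 2605 / 7599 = 0.34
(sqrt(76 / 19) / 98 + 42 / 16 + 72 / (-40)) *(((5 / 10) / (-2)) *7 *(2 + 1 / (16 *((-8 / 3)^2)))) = -3408449 / 1146880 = -2.97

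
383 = 383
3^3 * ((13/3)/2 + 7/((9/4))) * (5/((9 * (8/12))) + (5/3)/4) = 1425/8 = 178.12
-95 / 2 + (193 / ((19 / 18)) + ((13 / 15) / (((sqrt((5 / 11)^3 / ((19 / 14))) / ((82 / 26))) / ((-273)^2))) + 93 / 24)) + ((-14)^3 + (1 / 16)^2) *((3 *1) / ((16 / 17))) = -669852215 / 77824 + 1600599 *sqrt(14630) / 250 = 765791.57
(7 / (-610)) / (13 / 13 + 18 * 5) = -1 / 7930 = -0.00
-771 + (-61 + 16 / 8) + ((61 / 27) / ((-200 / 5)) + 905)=80939 / 1080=74.94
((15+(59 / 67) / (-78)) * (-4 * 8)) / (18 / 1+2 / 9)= -939972 / 35711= -26.32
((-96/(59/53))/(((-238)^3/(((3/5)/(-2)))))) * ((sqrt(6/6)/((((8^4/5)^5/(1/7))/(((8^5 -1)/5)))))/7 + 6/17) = -0.00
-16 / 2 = -8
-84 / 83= -1.01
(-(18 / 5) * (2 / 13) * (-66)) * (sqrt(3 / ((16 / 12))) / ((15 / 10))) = 2376 / 65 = 36.55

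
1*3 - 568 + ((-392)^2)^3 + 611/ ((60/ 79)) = 217704623521151009/ 60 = 3628410392019183.48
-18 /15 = -6 /5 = -1.20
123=123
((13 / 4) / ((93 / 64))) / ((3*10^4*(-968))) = -13 / 168795000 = -0.00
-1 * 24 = -24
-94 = -94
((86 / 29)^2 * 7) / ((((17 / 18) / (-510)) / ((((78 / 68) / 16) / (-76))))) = 68144895 / 2173144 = 31.36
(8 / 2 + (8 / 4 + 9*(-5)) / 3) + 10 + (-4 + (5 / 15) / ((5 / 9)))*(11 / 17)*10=-67 / 3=-22.33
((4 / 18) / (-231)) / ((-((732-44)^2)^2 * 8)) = 1 / 1863237574066176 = 0.00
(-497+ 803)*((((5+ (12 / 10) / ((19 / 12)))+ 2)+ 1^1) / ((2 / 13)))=1654848 / 95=17419.45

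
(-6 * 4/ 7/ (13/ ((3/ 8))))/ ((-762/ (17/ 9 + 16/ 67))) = 0.00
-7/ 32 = -0.22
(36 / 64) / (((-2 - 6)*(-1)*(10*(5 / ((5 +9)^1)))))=63 / 3200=0.02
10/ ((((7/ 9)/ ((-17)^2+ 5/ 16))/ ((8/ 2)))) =208305/ 14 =14878.93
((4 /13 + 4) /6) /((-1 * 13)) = -28 /507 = -0.06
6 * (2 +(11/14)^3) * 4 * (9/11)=184113/3773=48.80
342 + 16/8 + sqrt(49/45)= 7 * sqrt(5)/15 + 344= 345.04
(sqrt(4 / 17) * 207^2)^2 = 7344147204 / 17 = 432008659.06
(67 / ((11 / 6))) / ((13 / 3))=1206 / 143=8.43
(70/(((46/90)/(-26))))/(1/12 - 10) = 140400/391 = 359.08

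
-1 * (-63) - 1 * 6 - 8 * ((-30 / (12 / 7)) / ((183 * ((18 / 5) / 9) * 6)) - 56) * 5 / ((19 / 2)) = 292.96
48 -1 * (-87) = 135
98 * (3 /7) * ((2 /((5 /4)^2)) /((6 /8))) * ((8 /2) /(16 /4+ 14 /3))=33.08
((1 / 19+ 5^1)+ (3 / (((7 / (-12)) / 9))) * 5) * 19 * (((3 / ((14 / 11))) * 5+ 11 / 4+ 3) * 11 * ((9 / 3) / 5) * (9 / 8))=-1097639829 / 1960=-560020.32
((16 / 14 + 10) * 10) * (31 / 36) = 2015 / 21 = 95.95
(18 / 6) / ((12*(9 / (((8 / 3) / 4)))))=1 / 54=0.02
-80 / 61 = -1.31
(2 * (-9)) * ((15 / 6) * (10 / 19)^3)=-6.56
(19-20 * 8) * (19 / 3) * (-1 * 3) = 2679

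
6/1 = 6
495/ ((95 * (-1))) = -99/ 19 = -5.21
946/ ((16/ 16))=946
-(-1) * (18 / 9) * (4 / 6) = 4 / 3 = 1.33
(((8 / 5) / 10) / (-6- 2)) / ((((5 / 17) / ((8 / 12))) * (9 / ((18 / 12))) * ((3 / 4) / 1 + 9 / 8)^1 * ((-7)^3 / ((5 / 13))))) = 68 / 15049125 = 0.00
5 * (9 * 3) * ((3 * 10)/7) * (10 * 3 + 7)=149850/7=21407.14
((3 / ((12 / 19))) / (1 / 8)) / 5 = 38 / 5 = 7.60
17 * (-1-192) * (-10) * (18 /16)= 147645 /4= 36911.25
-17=-17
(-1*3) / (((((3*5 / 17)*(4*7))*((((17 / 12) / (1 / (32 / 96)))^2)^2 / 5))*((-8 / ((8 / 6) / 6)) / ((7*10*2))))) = 233280 / 4913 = 47.48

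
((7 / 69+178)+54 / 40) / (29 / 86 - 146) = -10648649 / 8643630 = -1.23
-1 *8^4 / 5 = -4096 / 5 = -819.20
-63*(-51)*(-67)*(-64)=13777344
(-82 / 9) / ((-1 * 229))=82 / 2061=0.04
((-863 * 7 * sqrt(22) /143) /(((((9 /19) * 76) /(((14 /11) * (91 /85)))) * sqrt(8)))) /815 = -296009 * sqrt(11) /301761900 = -0.00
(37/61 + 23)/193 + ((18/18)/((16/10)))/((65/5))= 0.17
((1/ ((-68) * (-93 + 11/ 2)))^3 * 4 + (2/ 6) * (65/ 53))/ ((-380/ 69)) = -78728522034907/ 1060596945625000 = -0.07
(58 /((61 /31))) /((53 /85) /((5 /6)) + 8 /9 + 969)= 6877350 /226473907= 0.03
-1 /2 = -0.50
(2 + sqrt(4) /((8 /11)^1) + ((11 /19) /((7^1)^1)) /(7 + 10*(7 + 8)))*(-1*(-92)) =9126009 /20881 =437.05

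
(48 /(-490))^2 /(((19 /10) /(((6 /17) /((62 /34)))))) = 6912 /7070945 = 0.00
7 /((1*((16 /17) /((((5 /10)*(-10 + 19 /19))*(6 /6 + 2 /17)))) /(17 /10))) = -20349 /320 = -63.59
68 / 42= 34 / 21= 1.62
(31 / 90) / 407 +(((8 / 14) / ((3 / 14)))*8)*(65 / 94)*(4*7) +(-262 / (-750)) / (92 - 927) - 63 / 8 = 58245713742299 / 143754435000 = 405.18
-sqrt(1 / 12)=-sqrt(3) / 6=-0.29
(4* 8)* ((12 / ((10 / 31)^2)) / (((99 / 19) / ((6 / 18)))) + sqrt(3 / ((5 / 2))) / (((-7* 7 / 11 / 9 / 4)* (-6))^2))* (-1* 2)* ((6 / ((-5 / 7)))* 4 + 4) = 41260032* sqrt(30) / 60025 + 172949248 / 12375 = 17740.64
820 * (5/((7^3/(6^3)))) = 2581.92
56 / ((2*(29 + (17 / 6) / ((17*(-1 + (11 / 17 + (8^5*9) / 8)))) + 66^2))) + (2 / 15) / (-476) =359370792883 / 58862172270090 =0.01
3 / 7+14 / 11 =131 / 77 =1.70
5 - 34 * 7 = -233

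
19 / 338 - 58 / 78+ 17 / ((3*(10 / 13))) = 5644 / 845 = 6.68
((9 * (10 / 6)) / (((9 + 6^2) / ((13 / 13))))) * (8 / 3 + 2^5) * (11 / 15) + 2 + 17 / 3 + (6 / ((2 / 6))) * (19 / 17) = 83213 / 2295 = 36.26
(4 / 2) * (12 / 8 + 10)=23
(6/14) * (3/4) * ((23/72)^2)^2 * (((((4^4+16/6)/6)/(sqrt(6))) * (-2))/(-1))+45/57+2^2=27144577 * sqrt(6)/564350976+91/19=4.91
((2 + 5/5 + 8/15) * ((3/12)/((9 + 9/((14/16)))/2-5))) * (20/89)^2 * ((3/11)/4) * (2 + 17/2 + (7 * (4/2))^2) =153223/1132703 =0.14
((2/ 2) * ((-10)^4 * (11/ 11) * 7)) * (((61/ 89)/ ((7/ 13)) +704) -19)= 4275480000/ 89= 48039101.12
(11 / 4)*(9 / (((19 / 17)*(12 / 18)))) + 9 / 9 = 5201 / 152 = 34.22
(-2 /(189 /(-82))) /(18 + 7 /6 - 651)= -328 /238833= -0.00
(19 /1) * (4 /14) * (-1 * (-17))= 646 /7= 92.29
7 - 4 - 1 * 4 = -1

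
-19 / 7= -2.71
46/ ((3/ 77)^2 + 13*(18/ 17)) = 4636478/ 1387539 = 3.34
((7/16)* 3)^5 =4084101/1048576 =3.89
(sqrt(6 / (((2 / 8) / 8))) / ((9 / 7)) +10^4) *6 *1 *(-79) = -4740000 - 8848 *sqrt(3) / 3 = -4745108.40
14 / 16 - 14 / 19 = 0.14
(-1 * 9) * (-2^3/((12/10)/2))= 120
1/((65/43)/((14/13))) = 602/845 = 0.71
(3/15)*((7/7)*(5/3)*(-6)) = -2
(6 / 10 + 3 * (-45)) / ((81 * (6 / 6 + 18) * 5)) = -224 / 12825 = -0.02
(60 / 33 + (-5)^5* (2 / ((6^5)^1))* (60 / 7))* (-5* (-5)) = -3162875 / 24948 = -126.78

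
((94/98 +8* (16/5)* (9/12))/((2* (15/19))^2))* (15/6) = 1782979/88200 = 20.22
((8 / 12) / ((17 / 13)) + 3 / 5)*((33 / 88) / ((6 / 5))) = 283 / 816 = 0.35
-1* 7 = -7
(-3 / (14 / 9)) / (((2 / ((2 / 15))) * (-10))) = 9 / 700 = 0.01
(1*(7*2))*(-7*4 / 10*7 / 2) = -686 / 5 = -137.20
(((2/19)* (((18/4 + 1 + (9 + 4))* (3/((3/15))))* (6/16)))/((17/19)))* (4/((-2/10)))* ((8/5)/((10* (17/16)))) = -10656/289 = -36.87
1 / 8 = 0.12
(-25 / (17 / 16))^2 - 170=110870 / 289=383.63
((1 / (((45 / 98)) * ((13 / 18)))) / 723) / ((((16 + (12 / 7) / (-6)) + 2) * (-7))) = -49 / 1456845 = -0.00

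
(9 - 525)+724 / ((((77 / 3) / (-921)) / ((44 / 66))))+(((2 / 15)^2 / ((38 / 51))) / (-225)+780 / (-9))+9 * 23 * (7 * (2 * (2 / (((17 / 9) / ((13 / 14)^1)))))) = -6326091820756 / 419698125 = -15072.96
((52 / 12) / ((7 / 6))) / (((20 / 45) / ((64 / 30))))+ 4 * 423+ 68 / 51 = 179672 / 105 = 1711.16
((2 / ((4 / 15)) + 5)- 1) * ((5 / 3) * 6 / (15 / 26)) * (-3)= -598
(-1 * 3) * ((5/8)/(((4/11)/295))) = -48675/32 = -1521.09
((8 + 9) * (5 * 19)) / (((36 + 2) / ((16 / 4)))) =170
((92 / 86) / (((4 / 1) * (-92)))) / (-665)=1 / 228760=0.00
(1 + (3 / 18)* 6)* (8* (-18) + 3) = -282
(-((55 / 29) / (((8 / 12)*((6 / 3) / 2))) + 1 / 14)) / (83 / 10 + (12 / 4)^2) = -5920 / 35119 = -0.17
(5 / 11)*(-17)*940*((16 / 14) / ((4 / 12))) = -1917600 / 77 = -24903.90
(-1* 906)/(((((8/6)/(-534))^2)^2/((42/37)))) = -3916043984371113/148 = -26459756651156.17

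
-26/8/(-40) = 13/160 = 0.08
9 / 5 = 1.80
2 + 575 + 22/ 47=577.47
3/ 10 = 0.30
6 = 6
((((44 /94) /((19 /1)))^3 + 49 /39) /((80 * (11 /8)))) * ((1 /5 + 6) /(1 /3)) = 216345225223 /1018334398510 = 0.21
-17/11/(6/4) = -34/33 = -1.03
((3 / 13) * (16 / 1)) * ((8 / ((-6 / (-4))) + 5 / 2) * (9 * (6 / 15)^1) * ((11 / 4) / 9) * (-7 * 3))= -43428 / 65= -668.12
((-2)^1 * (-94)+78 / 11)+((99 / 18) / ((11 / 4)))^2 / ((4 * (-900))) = 1931389 / 9900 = 195.09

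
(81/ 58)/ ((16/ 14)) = 567/ 464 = 1.22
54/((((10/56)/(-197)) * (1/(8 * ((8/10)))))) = -9531648/25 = -381265.92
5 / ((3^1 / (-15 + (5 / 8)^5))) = -2441975 / 98304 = -24.84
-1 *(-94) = 94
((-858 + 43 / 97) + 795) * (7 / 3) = -42476 / 291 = -145.97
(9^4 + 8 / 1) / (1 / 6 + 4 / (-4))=-39414 / 5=-7882.80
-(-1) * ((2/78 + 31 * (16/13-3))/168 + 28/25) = 65003/81900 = 0.79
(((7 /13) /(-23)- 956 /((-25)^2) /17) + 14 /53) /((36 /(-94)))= -1193078221 /3030738750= -0.39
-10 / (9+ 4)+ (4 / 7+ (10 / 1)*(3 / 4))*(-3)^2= 13081 / 182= 71.87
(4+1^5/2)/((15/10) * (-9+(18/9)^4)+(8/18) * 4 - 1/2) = 81/212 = 0.38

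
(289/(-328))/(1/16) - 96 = -4514/41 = -110.10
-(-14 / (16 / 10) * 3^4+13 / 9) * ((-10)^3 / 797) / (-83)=6365750 / 595359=10.69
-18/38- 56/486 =-2719/4617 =-0.59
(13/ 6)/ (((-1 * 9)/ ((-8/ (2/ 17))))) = 16.37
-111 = -111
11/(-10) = -11/10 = -1.10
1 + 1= 2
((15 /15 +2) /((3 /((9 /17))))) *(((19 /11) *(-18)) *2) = -6156 /187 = -32.92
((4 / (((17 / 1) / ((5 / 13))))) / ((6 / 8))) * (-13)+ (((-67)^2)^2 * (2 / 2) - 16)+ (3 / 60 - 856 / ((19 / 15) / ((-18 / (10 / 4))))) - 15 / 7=2734358486303 / 135660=20155967.02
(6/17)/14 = 3/119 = 0.03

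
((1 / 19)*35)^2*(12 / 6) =2450 / 361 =6.79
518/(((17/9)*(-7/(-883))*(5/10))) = 69185.65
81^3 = 531441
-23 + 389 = 366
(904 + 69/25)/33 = 22669/825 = 27.48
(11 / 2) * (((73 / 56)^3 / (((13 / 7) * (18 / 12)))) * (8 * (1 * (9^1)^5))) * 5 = 421136188605 / 40768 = 10330067.42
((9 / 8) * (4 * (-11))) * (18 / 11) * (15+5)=-1620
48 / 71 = 0.68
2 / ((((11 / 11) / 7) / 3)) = 42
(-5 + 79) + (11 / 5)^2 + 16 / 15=5993 / 75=79.91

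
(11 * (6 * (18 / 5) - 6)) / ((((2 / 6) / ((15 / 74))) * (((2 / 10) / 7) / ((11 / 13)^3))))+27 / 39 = 13840074 / 6253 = 2213.35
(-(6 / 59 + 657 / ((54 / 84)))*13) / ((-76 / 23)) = 4507724 / 1121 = 4021.16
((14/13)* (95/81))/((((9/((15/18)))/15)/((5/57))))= 4375/28431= 0.15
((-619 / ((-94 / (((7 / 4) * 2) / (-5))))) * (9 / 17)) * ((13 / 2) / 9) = -56329 / 31960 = -1.76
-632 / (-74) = 316 / 37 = 8.54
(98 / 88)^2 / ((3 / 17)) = 40817 / 5808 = 7.03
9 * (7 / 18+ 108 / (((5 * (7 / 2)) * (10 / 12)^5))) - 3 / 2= 15335294 / 109375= 140.21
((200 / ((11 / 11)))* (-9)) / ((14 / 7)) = -900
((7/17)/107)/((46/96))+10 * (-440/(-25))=7363648/41837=176.01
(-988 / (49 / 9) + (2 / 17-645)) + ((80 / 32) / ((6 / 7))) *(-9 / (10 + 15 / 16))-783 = -6712946 / 4165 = -1611.75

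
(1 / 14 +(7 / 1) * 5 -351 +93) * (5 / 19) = -58.67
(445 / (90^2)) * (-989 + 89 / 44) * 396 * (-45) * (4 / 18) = 3865003 / 18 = 214722.39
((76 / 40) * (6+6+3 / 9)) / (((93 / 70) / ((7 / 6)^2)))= 241129 / 10044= 24.01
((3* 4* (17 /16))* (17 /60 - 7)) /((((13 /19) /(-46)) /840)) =4836279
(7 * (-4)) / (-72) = 7 / 18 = 0.39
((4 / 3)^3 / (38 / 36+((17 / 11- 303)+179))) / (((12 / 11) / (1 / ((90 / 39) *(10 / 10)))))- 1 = -251551 / 249615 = -1.01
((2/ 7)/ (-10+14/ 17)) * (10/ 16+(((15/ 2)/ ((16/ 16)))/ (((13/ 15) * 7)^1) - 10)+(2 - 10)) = 199733/ 397488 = 0.50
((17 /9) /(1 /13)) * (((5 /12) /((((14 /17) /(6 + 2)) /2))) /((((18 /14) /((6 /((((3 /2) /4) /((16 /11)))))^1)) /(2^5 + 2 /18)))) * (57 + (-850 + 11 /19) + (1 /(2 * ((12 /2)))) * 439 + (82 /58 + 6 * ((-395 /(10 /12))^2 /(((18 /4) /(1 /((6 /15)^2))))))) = 8599085443418737280 /39766221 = 216240950917.08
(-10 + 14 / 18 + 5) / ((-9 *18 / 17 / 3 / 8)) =2584 / 243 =10.63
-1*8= -8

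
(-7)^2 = 49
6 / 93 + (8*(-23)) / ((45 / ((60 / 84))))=-5578 / 1953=-2.86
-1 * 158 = -158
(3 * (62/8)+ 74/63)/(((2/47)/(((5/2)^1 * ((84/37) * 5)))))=7232125/444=16288.57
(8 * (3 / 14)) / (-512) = -3 / 896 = -0.00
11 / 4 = 2.75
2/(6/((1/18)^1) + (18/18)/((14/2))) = 14/757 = 0.02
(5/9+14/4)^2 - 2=4681/324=14.45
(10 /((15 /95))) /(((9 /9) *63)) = 190 /189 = 1.01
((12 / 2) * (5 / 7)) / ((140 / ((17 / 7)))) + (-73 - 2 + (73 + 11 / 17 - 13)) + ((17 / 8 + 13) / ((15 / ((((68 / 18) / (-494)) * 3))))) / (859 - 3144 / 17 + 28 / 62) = -14.28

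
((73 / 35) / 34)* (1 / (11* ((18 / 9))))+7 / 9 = 183917 / 235620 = 0.78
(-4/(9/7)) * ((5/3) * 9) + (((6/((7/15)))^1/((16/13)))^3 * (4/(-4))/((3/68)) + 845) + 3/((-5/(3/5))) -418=-83834514433/3292800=-25459.95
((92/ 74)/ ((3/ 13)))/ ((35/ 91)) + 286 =166504/ 555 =300.01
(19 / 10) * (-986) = -9367 / 5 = -1873.40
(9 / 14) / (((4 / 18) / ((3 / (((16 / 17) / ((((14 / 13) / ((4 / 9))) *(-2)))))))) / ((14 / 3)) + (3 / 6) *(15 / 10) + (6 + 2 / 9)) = 173502 / 1880915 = 0.09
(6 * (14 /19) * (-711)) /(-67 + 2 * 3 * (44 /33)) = 59724 /1121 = 53.28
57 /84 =19 /28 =0.68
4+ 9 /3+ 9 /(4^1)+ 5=57 /4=14.25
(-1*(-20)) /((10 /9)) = 18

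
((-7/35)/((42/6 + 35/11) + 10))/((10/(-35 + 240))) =-451/2220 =-0.20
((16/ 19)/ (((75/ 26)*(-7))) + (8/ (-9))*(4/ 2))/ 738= -664/ 269325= -0.00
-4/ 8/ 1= -1/ 2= -0.50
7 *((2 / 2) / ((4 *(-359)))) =-7 / 1436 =-0.00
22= 22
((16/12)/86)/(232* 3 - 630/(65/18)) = 13/437310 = 0.00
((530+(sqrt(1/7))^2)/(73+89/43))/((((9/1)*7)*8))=53191/3796128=0.01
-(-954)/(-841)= -954/841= -1.13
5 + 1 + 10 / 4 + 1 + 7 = 33 / 2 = 16.50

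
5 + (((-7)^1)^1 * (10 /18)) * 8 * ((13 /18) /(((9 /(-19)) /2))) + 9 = 79366 /729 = 108.87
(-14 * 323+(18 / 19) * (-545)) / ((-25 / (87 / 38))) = 4164168 / 9025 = 461.40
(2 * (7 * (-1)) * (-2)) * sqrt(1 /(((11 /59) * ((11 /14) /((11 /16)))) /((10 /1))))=191.82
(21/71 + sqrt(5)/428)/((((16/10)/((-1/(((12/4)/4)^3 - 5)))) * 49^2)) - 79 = -563698771/7135429 + 10 * sqrt(5)/75273751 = -79.00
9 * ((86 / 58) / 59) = 0.23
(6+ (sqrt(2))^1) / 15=sqrt(2) / 15+ 2 / 5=0.49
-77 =-77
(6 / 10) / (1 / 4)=12 / 5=2.40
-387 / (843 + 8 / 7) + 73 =428648 / 5909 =72.54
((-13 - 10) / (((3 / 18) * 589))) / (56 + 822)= -69 / 258571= -0.00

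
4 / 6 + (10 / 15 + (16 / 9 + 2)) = 46 / 9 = 5.11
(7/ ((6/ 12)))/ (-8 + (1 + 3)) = -3.50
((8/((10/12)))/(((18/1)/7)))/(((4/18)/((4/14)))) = 24/5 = 4.80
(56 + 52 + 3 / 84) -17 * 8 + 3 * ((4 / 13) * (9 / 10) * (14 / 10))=-243891 / 9100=-26.80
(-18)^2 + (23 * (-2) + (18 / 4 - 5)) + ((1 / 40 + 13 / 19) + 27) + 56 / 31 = 7233289 / 23560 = 307.02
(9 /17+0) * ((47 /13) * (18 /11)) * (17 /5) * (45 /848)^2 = 1541835 /51415936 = 0.03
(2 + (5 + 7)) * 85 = 1190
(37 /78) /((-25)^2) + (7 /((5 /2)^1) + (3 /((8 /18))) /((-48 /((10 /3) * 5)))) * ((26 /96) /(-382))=2076179 /4767360000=0.00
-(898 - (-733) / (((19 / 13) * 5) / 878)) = -8451772 / 95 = -88966.02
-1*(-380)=380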